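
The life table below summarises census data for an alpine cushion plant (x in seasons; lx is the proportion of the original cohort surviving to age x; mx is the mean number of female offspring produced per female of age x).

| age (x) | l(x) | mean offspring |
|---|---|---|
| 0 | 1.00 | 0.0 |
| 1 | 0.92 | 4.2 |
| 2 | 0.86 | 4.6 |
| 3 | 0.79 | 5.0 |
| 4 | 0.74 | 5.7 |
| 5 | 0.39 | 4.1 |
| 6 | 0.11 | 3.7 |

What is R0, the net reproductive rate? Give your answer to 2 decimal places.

lx·mx by age: 0, 3.864, 3.956, 3.95, 4.218, 1.599, 0.407
R0 = Σ lx·mx = 17.994 → 17.99

17.99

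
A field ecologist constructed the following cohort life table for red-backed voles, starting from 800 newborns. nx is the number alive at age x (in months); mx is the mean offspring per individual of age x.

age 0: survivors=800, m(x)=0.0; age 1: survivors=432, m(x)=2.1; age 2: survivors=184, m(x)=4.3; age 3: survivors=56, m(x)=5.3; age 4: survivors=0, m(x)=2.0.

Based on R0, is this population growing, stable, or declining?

lx = nx/n0 = nx/800: 1, 0.54, 0.23, 0.07, 0
R0 = Σ lx·mx = 0 + 1.134 + 0.989 + 0.371 + 0 = 2.494
R0 > 1, so the population is growing.

growing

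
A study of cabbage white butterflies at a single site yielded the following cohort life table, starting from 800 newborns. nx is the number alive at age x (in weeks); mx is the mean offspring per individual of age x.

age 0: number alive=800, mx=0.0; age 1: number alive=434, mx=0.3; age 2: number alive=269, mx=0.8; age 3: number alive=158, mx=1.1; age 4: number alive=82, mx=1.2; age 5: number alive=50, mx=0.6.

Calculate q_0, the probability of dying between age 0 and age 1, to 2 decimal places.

0.46

lx = nx/n0 = nx/800: 1, 0.5425, 0.33625, 0.1975, 0.1025, 0.0625
q_0 = (l_0 − l_1) / l_0 = (1 − 0.5425) / 1
     = 0.4575 / 1 = 0.4575 → 0.46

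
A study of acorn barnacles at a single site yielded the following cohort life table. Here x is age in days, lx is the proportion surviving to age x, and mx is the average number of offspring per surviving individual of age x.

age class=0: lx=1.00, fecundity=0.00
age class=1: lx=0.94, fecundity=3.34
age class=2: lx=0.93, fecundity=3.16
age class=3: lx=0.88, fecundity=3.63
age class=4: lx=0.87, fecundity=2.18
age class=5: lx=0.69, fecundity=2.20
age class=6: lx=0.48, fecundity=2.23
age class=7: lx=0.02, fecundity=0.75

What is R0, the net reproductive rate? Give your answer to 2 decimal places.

lx·mx by age: 0, 3.1396, 2.9388, 3.1944, 1.8966, 1.518, 1.0704, 0.015
R0 = Σ lx·mx = 13.7728 → 13.77

13.77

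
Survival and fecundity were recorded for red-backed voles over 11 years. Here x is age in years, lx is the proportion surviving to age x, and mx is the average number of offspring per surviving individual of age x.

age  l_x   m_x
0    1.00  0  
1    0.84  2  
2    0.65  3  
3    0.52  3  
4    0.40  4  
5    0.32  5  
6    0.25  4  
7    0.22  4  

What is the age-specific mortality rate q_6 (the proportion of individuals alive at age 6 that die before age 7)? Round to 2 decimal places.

0.12

q_6 = (l_6 − l_7) / l_6 = (0.25 − 0.22) / 0.25
     = 0.03 / 0.25 = 0.12 → 0.12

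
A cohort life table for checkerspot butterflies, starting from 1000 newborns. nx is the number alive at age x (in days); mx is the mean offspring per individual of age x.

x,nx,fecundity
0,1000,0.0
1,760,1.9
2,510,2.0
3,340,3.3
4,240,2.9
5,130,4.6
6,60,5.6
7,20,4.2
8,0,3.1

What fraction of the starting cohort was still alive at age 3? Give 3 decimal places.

0.340

l_3 = n_3/n_0 = 340/1000 = 0.34 → 0.340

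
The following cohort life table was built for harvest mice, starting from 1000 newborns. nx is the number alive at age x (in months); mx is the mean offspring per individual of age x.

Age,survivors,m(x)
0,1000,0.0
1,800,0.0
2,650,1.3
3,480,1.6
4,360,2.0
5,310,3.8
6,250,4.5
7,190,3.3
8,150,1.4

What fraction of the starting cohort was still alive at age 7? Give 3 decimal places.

l_7 = n_7/n_0 = 190/1000 = 0.19 → 0.190

0.190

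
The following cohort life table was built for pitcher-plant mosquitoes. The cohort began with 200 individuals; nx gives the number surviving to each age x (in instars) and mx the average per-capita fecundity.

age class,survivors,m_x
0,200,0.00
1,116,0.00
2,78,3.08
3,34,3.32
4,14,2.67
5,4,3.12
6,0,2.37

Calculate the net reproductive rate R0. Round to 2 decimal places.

2.01

lx = nx/n0 = nx/200: 1, 0.58, 0.39, 0.17, 0.07, 0.02, 0
lx·mx by age: 0, 0, 1.2012, 0.5644, 0.1869, 0.0624, 0
R0 = Σ lx·mx = 2.0149 → 2.01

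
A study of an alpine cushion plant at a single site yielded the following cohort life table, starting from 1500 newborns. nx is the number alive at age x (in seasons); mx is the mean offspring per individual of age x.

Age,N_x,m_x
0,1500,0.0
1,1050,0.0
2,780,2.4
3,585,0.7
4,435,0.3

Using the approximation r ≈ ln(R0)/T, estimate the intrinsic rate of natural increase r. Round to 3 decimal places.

lx = nx/n0 = nx/1500: 1, 0.7, 0.52, 0.39, 0.29
R0 = Σ lx·mx = 0 + 0 + 1.248 + 0.273 + 0.087 = 1.608
Σ x·lx·mx = 3.663; T = 3.663/1.608 = 2.27799…
r ≈ ln(R0)/T = ln(1.608)/2.27799… = 0.20851… → 0.209

0.209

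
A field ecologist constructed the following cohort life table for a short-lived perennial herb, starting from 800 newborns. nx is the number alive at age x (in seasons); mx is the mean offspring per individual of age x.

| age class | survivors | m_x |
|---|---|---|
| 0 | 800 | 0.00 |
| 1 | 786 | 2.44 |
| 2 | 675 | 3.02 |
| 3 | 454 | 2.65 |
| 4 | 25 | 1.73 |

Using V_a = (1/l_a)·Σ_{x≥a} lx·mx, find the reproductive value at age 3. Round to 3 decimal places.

lx = nx/n0 = nx/800: 1, 0.9825, 0.84375, 0.5675, 0.03125
lx·mx for x ≥ 3: 1.503875, 0.054063… → sum = 1.557938…
V_3 = 1.557938… / l_3 = 1.557938… / 0.5675 = 2.745264… → 2.745

2.745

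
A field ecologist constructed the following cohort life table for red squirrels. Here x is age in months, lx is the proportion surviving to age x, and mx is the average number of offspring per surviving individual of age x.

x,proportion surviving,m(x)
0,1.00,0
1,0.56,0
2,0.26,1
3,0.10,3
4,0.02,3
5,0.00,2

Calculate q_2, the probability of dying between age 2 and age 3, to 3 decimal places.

0.615

q_2 = (l_2 − l_3) / l_2 = (0.26 − 0.1) / 0.26
     = 0.16 / 0.26 = 0.615385… → 0.615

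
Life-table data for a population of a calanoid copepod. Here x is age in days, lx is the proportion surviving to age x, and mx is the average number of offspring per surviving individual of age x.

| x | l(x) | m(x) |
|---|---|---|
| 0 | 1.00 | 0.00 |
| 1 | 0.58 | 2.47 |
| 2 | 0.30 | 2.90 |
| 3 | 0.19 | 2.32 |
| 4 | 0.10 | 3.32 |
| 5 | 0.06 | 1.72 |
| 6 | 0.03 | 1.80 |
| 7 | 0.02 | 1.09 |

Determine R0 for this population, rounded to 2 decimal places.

lx·mx by age: 0, 1.4326, 0.87, 0.4408, 0.332, 0.1032, 0.054, 0.0218
R0 = Σ lx·mx = 3.2544 → 3.25

3.25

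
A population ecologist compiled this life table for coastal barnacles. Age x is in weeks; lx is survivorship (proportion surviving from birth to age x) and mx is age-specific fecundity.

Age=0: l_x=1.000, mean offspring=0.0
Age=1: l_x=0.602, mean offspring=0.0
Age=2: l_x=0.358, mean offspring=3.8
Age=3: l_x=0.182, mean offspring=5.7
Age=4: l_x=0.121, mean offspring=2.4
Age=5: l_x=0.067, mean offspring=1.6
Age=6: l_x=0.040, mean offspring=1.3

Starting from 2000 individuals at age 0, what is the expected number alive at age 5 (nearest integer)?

134

Expected survivors = N0 · l_5 = 2000 × 0.067 = 134 → 134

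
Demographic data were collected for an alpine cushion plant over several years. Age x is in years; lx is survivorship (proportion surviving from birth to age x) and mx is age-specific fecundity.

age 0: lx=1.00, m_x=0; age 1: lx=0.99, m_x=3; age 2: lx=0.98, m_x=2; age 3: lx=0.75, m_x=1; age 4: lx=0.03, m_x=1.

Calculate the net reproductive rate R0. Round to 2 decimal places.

5.71

lx·mx by age: 0, 2.97, 1.96, 0.75, 0.03
R0 = Σ lx·mx = 5.71 → 5.71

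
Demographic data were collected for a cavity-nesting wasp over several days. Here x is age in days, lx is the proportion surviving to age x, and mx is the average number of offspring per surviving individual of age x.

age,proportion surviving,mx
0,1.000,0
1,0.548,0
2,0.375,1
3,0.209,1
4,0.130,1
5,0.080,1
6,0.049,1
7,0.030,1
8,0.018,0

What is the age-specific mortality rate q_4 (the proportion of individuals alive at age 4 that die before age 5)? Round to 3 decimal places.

0.385

q_4 = (l_4 − l_5) / l_4 = (0.13 − 0.08) / 0.13
     = 0.05 / 0.13 = 0.384615… → 0.385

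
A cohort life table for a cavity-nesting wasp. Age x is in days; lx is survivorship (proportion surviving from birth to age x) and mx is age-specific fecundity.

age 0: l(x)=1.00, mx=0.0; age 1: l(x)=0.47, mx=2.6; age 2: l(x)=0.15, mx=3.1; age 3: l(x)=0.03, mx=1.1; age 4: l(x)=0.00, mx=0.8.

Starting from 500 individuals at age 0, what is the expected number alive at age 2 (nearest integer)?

Expected survivors = N0 · l_2 = 500 × 0.15 = 75 → 75

75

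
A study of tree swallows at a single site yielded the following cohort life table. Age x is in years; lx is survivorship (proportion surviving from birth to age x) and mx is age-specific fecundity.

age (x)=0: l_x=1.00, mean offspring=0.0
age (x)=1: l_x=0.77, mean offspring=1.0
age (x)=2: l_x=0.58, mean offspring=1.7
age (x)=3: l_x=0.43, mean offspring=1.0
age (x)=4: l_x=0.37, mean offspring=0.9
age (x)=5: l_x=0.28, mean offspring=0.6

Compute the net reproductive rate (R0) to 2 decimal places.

2.69

lx·mx by age: 0, 0.77, 0.986, 0.43, 0.333, 0.168
R0 = Σ lx·mx = 2.687 → 2.69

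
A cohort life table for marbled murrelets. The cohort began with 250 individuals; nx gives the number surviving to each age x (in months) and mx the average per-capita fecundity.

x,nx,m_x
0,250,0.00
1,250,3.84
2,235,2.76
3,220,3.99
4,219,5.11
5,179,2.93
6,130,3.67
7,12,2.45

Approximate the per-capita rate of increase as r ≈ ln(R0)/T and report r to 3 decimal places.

lx = nx/n0 = nx/250: 1, 1, 0.94, 0.88, 0.876, 0.716, 0.52, 0.048
R0 = Σ lx·mx = 0 + 3.84 + 2.5944 + 3.5112 + 4.47636 + 2.09788 + 1.9084 + 0.1176 = 18.54584
Σ x·lx·mx = 60.23084; T = 60.23084/18.54584 = 3.24767…
r ≈ ln(R0)/T = ln(18.54584)/3.24767… = 0.89918… → 0.899

0.899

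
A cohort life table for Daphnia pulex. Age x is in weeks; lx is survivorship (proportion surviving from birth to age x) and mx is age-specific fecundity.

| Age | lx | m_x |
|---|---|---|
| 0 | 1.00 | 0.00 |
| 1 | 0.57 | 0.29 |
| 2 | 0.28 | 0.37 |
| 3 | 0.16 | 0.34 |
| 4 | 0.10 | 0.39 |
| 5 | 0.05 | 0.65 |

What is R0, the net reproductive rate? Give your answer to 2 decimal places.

0.39

lx·mx by age: 0, 0.1653, 0.1036, 0.0544, 0.039, 0.0325
R0 = Σ lx·mx = 0.3948 → 0.39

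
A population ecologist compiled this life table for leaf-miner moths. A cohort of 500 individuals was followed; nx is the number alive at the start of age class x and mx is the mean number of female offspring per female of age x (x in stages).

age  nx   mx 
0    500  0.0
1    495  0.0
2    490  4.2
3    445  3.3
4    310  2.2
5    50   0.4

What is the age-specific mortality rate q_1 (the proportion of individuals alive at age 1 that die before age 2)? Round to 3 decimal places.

lx = nx/n0 = nx/500: 1, 0.99, 0.98, 0.89, 0.62, 0.1
q_1 = (l_1 − l_2) / l_1 = (0.99 − 0.98) / 0.99
     = 0.01 / 0.99 = 0.010101… → 0.010

0.010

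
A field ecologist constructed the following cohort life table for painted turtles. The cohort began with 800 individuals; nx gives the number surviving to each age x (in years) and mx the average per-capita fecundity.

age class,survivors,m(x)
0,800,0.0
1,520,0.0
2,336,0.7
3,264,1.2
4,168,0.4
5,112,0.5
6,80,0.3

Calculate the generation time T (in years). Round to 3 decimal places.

3.023

lx = nx/n0 = nx/800: 1, 0.65, 0.42, 0.33, 0.21, 0.14, 0.1
lx·mx: 0, 0, 0.294, 0.396, 0.084, 0.07, 0.03 → R0 = 0.874
x·lx·mx: 0, 0, 0.588, 1.188, 0.336, 0.35, 0.18 → Σ = 2.642
T = 2.642 / 0.874 = 3.022883… → 3.023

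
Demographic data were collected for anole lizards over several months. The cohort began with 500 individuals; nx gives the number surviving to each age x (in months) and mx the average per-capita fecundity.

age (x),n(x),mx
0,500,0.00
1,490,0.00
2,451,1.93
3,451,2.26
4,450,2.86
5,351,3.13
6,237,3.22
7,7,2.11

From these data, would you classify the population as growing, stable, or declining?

growing

lx = nx/n0 = nx/500: 1, 0.98, 0.902, 0.902, 0.9, 0.702, 0.474, 0.014
R0 = Σ lx·mx = 0 + 0 + 1.74086 + 2.03852 + 2.574 + 2.19726 + 1.52628 + 0.02954 = 10.10646
R0 > 1, so the population is growing.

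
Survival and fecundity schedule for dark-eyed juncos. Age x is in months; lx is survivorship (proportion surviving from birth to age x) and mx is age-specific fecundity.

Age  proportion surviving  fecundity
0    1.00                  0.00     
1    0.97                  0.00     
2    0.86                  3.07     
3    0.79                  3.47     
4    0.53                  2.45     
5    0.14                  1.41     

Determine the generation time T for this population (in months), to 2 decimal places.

lx·mx: 0, 0, 2.6402, 2.7413, 1.2985, 0.1974 → R0 = 6.8774
x·lx·mx: 0, 0, 5.2804, 8.2239, 5.194, 0.987 → Σ = 19.6853
T = 19.6853 / 6.8774 = 2.862317… → 2.86

2.86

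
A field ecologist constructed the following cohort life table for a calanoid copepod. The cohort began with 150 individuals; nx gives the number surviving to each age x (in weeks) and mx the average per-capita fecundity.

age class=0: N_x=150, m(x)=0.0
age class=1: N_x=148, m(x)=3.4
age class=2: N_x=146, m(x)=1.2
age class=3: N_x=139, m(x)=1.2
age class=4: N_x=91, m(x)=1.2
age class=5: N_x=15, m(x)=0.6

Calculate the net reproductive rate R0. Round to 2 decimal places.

6.42

lx = nx/n0 = nx/150: 1, 0.98667…, 0.97333…, 0.92667…, 0.60667…, 0.1
lx·mx by age: 0, 3.354667…, 1.168…, 1.112…, 0.728…, 0.06
R0 = Σ lx·mx = 6.422667… → 6.42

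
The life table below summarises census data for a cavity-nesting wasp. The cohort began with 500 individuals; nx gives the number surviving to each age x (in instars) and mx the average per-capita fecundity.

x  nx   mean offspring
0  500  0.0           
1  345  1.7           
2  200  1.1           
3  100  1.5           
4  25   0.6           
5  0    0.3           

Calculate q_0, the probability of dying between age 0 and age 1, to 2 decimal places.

lx = nx/n0 = nx/500: 1, 0.69, 0.4, 0.2, 0.05, 0
q_0 = (l_0 − l_1) / l_0 = (1 − 0.69) / 1
     = 0.31 / 1 = 0.31 → 0.31

0.31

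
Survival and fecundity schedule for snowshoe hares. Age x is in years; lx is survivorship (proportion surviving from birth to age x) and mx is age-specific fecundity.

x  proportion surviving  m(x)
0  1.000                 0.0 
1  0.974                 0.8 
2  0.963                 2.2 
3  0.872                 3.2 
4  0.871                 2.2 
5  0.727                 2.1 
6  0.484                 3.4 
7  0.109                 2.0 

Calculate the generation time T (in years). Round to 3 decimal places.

lx·mx: 0, 0.7792, 2.1186, 2.7904, 1.9162, 1.5267, 1.6456, 0.218 → R0 = 10.9947
x·lx·mx: 0, 0.7792, 4.2372, 8.3712, 7.6648, 7.6335, 9.8736, 1.526 → Σ = 40.0855
T = 40.0855 / 10.9947 = 3.645893… → 3.646

3.646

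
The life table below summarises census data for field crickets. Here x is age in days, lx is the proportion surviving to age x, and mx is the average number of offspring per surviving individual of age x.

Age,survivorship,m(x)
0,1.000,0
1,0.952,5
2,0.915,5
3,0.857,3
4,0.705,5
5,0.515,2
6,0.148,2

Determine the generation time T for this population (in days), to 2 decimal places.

2.55

lx·mx: 0, 4.76, 4.575, 2.571, 3.525, 1.03, 0.296 → R0 = 16.757
x·lx·mx: 0, 4.76, 9.15, 7.713, 14.1, 5.15, 1.776 → Σ = 42.649
T = 42.649 / 16.757 = 2.545145… → 2.55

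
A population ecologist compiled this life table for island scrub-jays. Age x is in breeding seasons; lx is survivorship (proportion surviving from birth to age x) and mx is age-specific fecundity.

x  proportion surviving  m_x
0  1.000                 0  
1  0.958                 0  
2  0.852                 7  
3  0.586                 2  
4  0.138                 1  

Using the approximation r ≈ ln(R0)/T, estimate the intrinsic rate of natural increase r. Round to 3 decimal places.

R0 = Σ lx·mx = 0 + 0 + 5.964 + 1.172 + 0.138 = 7.274
Σ x·lx·mx = 15.996; T = 15.996/7.274 = 2.19907…
r ≈ ln(R0)/T = ln(7.274)/2.19907… = 0.90234… → 0.902

0.902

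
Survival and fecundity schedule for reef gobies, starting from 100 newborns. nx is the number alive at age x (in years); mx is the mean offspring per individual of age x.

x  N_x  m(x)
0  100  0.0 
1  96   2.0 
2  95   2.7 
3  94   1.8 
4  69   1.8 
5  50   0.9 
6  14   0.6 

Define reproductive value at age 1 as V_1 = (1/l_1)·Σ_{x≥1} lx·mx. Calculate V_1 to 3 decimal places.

8.284

lx = nx/n0 = nx/100: 1, 0.96, 0.95, 0.94, 0.69, 0.5, 0.14
lx·mx for x ≥ 1: 1.92, 2.565, 1.692, 1.242, 0.45, 0.084 → sum = 7.953
V_1 = 7.953 / l_1 = 7.953 / 0.96 = 8.284375 → 8.284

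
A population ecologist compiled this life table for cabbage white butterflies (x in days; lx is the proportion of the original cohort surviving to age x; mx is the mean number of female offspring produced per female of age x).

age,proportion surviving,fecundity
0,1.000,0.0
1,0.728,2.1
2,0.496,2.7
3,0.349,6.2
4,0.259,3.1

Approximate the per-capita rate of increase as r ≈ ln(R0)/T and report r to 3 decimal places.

R0 = Σ lx·mx = 0 + 1.5288 + 1.3392 + 2.1638 + 0.8029 = 5.8347
Σ x·lx·mx = 13.9102; T = 13.9102/5.8347 = 2.38405…
r ≈ ln(R0)/T = ln(5.8347)/2.38405… = 0.73984… → 0.740

0.740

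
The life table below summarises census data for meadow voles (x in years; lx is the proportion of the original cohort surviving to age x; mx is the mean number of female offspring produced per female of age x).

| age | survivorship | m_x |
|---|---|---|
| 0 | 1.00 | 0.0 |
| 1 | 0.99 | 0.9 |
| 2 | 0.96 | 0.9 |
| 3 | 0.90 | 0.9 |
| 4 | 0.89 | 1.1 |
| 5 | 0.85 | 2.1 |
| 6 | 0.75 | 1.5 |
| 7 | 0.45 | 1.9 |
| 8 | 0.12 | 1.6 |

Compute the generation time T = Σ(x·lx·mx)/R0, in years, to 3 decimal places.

lx·mx: 0, 0.891, 0.864, 0.81, 0.979, 1.785, 1.125, 0.855, 0.192 → R0 = 7.501
x·lx·mx: 0, 0.891, 1.728, 2.43, 3.916, 8.925, 6.75, 5.985, 1.536 → Σ = 32.161
T = 32.161 / 7.501 = 4.287562… → 4.288

4.288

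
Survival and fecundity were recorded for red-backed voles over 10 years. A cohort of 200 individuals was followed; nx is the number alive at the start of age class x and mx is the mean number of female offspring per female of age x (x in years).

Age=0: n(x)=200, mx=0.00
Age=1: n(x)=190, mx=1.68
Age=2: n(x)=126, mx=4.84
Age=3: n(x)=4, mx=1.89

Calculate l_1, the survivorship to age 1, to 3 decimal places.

0.950

l_1 = n_1/n_0 = 190/200 = 0.95 → 0.950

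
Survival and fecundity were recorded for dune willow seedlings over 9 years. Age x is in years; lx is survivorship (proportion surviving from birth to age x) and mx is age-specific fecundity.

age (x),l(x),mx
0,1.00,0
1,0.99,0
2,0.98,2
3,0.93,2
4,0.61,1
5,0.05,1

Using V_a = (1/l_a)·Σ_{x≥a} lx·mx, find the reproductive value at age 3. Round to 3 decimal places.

lx·mx for x ≥ 3: 1.86, 0.61, 0.05 → sum = 2.52
V_3 = 2.52 / l_3 = 2.52 / 0.93 = 2.709677… → 2.710

2.710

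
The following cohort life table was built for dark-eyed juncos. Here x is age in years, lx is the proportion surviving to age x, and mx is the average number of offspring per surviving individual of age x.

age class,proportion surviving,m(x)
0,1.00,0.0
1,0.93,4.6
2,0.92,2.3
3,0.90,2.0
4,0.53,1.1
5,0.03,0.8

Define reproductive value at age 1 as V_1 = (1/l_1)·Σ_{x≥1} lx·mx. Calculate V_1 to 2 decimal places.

9.46

lx·mx for x ≥ 1: 4.278, 2.116, 1.8, 0.583, 0.024 → sum = 8.801
V_1 = 8.801 / l_1 = 8.801 / 0.93 = 9.463441… → 9.46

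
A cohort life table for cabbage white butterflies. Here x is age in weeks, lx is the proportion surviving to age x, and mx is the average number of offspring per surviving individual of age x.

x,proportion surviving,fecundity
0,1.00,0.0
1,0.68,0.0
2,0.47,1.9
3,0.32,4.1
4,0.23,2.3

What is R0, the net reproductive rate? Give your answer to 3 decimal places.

lx·mx by age: 0, 0, 0.893, 1.312, 0.529
R0 = Σ lx·mx = 2.734 → 2.734

2.734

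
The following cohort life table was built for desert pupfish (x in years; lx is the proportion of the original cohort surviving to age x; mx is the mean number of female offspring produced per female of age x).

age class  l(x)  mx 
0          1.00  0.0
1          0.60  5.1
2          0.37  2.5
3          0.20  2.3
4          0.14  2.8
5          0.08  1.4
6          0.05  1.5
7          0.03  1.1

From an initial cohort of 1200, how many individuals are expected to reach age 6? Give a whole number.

Expected survivors = N0 · l_6 = 1200 × 0.05 = 60 → 60

60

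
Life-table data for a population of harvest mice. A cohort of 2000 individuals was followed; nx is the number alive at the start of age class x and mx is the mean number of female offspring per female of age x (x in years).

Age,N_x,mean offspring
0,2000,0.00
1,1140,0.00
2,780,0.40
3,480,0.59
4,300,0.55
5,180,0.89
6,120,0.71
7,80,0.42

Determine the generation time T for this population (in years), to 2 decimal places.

lx = nx/n0 = nx/2000: 1, 0.57, 0.39, 0.24, 0.15, 0.09, 0.06, 0.04
lx·mx: 0, 0, 0.156, 0.1416, 0.0825, 0.0801, 0.0426, 0.0168 → R0 = 0.5196
x·lx·mx: 0, 0, 0.312, 0.4248, 0.33, 0.4005, 0.2556, 0.1176 → Σ = 1.8405
T = 1.8405 / 0.5196 = 3.542148… → 3.54

3.54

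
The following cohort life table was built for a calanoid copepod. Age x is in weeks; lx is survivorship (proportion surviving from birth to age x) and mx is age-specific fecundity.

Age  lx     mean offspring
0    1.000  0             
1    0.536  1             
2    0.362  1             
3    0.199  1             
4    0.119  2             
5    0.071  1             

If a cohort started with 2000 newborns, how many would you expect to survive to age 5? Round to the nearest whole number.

Expected survivors = N0 · l_5 = 2000 × 0.071 = 142 → 142

142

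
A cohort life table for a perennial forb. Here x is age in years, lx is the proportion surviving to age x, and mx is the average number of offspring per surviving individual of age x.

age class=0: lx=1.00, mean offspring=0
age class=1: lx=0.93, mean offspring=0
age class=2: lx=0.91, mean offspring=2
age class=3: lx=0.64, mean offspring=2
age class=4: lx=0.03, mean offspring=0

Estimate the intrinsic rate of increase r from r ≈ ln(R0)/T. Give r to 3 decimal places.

0.469

R0 = Σ lx·mx = 0 + 0 + 1.82 + 1.28 + 0 = 3.1
Σ x·lx·mx = 7.48; T = 7.48/3.1 = 2.4129…
r ≈ ln(R0)/T = ln(3.1)/2.4129… = 0.4689… → 0.469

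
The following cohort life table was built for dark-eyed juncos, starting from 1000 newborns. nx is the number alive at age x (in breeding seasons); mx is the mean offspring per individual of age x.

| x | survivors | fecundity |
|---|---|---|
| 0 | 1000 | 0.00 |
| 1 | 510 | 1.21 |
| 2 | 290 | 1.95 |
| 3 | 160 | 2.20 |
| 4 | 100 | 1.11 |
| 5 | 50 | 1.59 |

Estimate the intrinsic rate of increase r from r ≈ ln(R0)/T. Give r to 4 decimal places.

lx = nx/n0 = nx/1000: 1, 0.51, 0.29, 0.16, 0.1, 0.05
R0 = Σ lx·mx = 0 + 0.6171 + 0.5655 + 0.352 + 0.111 + 0.0795 = 1.7251
Σ x·lx·mx = 3.6456; T = 3.6456/1.7251 = 2.11327…
r ≈ ln(R0)/T = ln(1.7251)/2.11327… = 0.258029… → 0.2580

0.2580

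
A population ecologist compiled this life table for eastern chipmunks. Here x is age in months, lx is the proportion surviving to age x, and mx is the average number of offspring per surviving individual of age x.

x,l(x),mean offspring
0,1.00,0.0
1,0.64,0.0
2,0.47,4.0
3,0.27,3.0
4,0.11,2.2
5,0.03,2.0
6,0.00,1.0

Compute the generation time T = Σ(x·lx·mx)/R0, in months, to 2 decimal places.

lx·mx: 0, 0, 1.88, 0.81, 0.242, 0.06, 0 → R0 = 2.992
x·lx·mx: 0, 0, 3.76, 2.43, 0.968, 0.3, 0 → Σ = 7.458
T = 7.458 / 2.992 = 2.492647… → 2.49

2.49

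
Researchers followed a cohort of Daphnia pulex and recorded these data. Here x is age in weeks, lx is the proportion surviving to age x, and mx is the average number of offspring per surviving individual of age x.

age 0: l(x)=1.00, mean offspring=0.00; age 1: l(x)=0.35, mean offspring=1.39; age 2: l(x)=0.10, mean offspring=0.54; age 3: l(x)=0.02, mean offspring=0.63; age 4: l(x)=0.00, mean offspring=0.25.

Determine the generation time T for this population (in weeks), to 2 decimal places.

lx·mx: 0, 0.4865, 0.054, 0.0126, 0 → R0 = 0.5531
x·lx·mx: 0, 0.4865, 0.108, 0.0378, 0 → Σ = 0.6323
T = 0.6323 / 0.5531 = 1.143193… → 1.14

1.14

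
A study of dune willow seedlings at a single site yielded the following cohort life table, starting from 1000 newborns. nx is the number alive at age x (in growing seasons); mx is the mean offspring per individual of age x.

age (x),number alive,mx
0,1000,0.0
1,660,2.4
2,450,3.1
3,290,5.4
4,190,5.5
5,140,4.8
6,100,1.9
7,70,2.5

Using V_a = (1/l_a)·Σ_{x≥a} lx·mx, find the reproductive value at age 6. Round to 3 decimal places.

lx = nx/n0 = nx/1000: 1, 0.66, 0.45, 0.29, 0.19, 0.14, 0.1, 0.07
lx·mx for x ≥ 6: 0.19, 0.175 → sum = 0.365
V_6 = 0.365 / l_6 = 0.365 / 0.1 = 3.65 → 3.650

3.650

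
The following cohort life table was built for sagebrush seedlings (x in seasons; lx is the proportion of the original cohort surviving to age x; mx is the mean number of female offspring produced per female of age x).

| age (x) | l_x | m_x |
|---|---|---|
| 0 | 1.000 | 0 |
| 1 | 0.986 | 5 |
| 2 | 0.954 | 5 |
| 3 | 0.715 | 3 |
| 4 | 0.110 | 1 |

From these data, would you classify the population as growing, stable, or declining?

R0 = Σ lx·mx = 0 + 4.93 + 4.77 + 2.145 + 0.11 = 11.955
R0 > 1, so the population is growing.

growing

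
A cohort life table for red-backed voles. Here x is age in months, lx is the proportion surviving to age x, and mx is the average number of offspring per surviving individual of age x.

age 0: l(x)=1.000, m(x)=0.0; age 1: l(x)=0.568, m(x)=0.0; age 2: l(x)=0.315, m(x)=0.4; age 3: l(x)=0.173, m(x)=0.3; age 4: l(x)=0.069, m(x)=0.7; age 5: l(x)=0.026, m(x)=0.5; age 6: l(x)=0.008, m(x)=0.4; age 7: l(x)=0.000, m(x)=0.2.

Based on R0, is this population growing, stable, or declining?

declining

R0 = Σ lx·mx = 0 + 0 + 0.126 + 0.0519 + 0.0483 + 0.013 + 0.0032 + 0 = 0.2424
R0 < 1, so the population is declining.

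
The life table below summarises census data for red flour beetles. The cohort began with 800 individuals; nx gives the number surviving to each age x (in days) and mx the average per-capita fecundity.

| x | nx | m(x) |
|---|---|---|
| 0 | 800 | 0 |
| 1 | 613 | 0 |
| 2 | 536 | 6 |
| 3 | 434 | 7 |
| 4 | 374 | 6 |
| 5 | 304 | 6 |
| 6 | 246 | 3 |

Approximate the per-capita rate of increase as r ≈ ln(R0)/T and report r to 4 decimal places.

lx = nx/n0 = nx/800: 1, 0.76625, 0.67, 0.5425, 0.4675, 0.38, 0.3075
R0 = Σ lx·mx = 0 + 0 + 4.02 + 3.7975 + 2.805 + 2.28 + 0.9225 = 13.825
Σ x·lx·mx = 47.5875; T = 47.5875/13.825 = 3.44213…
r ≈ ln(R0)/T = ln(13.825)/3.44213… = 0.763038… → 0.7630

0.7630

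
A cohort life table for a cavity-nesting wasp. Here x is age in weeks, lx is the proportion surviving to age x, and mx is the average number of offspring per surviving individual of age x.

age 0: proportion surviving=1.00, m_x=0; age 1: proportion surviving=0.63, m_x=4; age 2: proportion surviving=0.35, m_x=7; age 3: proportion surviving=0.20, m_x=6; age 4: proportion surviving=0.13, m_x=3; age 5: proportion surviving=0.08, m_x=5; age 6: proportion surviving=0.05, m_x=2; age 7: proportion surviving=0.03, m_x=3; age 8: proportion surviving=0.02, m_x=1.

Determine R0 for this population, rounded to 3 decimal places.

lx·mx by age: 0, 2.52, 2.45, 1.2, 0.39, 0.4, 0.1, 0.09, 0.02
R0 = Σ lx·mx = 7.17 → 7.170

7.170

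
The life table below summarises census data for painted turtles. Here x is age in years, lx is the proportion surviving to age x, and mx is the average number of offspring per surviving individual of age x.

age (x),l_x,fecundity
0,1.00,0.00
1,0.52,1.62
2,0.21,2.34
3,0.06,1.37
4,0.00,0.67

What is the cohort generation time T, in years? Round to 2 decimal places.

1.46

lx·mx: 0, 0.8424, 0.4914, 0.0822, 0 → R0 = 1.416
x·lx·mx: 0, 0.8424, 0.9828, 0.2466, 0 → Σ = 2.0718
T = 2.0718 / 1.416 = 1.463136… → 1.46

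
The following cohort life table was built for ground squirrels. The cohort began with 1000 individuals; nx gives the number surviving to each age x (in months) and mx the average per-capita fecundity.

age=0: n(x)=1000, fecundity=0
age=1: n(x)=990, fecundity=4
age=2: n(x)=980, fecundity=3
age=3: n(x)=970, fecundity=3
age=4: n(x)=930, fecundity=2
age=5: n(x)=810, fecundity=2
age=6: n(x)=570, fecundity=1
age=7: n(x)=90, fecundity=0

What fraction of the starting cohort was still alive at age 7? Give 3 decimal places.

l_7 = n_7/n_0 = 90/1000 = 0.09 → 0.090

0.090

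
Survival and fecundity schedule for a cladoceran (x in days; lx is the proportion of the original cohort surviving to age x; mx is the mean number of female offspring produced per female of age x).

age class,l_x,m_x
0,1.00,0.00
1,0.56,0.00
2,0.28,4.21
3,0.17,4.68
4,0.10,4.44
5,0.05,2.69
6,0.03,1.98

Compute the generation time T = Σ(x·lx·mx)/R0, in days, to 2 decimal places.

2.89

lx·mx: 0, 0, 1.1788, 0.7956, 0.444, 0.1345, 0.0594 → R0 = 2.6123
x·lx·mx: 0, 0, 2.3576, 2.3868, 1.776, 0.6725, 0.3564 → Σ = 7.5493
T = 7.5493 / 2.6123 = 2.889905… → 2.89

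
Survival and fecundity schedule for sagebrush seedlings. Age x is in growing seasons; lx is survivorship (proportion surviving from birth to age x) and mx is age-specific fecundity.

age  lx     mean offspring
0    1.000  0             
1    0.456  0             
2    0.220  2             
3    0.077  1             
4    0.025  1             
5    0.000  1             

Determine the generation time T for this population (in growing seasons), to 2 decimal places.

2.23

lx·mx: 0, 0, 0.44, 0.077, 0.025, 0 → R0 = 0.542
x·lx·mx: 0, 0, 0.88, 0.231, 0.1, 0 → Σ = 1.211
T = 1.211 / 0.542 = 2.234317… → 2.23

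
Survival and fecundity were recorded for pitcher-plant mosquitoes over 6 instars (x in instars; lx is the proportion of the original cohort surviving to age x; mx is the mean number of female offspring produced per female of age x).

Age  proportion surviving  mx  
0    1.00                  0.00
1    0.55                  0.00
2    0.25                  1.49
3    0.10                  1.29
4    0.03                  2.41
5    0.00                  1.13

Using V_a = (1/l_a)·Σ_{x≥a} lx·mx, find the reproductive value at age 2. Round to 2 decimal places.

lx·mx for x ≥ 2: 0.3725, 0.129, 0.0723, 0 → sum = 0.5738
V_2 = 0.5738 / l_2 = 0.5738 / 0.25 = 2.2952 → 2.30

2.30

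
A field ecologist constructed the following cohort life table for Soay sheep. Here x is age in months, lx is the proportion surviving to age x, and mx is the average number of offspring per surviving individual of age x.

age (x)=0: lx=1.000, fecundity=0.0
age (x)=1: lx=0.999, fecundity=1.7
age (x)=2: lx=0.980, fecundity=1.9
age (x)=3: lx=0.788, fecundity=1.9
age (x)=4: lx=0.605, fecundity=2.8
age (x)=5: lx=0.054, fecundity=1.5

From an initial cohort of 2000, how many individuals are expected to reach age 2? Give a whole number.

1960

Expected survivors = N0 · l_2 = 2000 × 0.980 = 1960 → 1960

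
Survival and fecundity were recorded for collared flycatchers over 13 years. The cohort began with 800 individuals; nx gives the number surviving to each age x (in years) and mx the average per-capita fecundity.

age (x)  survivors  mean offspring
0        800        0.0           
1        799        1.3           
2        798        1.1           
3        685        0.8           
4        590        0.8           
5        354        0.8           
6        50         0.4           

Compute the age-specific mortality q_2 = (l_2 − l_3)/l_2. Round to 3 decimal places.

0.142

lx = nx/n0 = nx/800: 1, 0.99875, 0.9975, 0.85625, 0.7375, 0.4425, 0.0625
q_2 = (l_2 − l_3) / l_2 = (0.9975 − 0.85625) / 0.9975
     = 0.14125 / 0.9975 = 0.141604… → 0.142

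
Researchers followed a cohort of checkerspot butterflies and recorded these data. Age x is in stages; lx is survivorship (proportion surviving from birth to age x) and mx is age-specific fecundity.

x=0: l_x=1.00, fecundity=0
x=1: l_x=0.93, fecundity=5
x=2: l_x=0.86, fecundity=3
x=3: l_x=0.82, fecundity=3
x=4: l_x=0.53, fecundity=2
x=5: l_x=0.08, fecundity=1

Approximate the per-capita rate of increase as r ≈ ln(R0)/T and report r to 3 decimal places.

1.182

R0 = Σ lx·mx = 0 + 4.65 + 2.58 + 2.46 + 1.06 + 0.08 = 10.83
Σ x·lx·mx = 21.83; T = 21.83/10.83 = 2.0157…
r ≈ ln(R0)/T = ln(10.83)/2.0157… = 1.18188… → 1.182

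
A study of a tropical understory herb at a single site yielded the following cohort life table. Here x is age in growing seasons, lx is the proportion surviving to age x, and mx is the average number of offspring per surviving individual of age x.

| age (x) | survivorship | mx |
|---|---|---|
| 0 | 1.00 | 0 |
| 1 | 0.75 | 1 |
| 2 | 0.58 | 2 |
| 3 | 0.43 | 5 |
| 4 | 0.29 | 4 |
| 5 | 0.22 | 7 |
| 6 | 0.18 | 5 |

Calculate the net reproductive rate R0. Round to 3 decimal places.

7.660

lx·mx by age: 0, 0.75, 1.16, 2.15, 1.16, 1.54, 0.9
R0 = Σ lx·mx = 7.66 → 7.660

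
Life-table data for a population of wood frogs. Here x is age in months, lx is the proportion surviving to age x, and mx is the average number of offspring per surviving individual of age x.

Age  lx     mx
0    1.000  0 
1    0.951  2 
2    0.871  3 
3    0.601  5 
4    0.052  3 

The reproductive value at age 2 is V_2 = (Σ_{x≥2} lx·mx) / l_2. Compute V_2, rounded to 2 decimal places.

6.63

lx·mx for x ≥ 2: 2.613, 3.005, 0.156 → sum = 5.774
V_2 = 5.774 / l_2 = 5.774 / 0.871 = 6.629162… → 6.63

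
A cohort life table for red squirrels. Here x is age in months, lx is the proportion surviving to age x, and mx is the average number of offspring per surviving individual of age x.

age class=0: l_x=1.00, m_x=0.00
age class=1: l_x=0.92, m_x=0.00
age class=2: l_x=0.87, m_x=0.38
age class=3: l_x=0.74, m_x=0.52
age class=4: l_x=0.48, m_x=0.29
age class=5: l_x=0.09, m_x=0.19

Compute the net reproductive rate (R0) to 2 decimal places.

lx·mx by age: 0, 0, 0.3306, 0.3848, 0.1392, 0.0171
R0 = Σ lx·mx = 0.8717 → 0.87

0.87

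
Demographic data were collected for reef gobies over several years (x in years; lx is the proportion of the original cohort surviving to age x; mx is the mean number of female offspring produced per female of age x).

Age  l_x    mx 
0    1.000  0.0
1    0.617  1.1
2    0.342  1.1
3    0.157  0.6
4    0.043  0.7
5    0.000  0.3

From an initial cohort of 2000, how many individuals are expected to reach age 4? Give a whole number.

86

Expected survivors = N0 · l_4 = 2000 × 0.043 = 86 → 86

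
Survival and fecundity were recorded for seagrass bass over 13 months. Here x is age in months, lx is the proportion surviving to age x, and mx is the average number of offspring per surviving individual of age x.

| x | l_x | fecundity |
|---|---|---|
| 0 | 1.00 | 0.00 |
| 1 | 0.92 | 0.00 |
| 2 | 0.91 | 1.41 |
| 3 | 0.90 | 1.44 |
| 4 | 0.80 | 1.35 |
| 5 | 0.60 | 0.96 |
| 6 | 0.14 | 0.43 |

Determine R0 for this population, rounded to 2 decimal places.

4.30

lx·mx by age: 0, 0, 1.2831, 1.296, 1.08, 0.576, 0.0602
R0 = Σ lx·mx = 4.2953 → 4.30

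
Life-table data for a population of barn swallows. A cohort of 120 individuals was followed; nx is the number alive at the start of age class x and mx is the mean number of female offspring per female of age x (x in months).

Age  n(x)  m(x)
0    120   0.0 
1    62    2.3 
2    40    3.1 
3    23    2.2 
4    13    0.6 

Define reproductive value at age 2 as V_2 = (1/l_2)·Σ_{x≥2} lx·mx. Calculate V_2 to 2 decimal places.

4.56

lx = nx/n0 = nx/120: 1, 0.51667…, 0.33333…, 0.19167…, 0.10833…
lx·mx for x ≥ 2: 1.033333…, 0.421667…, 0.065… → sum = 1.52…
V_2 = 1.52… / l_2 = 1.52… / 0.333333… = 4.56… → 4.56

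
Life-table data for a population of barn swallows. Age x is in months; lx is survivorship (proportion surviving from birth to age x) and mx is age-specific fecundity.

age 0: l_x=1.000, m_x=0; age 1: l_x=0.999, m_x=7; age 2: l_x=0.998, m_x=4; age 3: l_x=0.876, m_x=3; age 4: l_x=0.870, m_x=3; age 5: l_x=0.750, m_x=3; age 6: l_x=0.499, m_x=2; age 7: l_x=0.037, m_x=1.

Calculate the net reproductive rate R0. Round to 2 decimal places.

lx·mx by age: 0, 6.993, 3.992, 2.628, 2.61, 2.25, 0.998, 0.037
R0 = Σ lx·mx = 19.508 → 19.51

19.51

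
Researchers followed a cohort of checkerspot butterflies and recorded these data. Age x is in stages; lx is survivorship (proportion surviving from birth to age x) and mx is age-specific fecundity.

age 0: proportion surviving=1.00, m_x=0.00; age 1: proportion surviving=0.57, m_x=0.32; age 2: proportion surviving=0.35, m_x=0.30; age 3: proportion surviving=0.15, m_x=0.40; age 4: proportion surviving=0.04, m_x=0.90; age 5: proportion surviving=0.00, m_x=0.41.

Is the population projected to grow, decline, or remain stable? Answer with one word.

R0 = Σ lx·mx = 0 + 0.1824 + 0.105 + 0.06 + 0.036 + 0 = 0.3834
R0 < 1, so the population is declining.

declining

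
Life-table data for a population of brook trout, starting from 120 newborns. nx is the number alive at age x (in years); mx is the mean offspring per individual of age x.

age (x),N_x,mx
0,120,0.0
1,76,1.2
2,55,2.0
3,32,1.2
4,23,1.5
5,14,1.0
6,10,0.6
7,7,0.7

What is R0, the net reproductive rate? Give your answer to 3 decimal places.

lx = nx/n0 = nx/120: 1, 0.63333…, 0.45833…, 0.26667…, 0.19167…, 0.11667…, 0.08333…, 0.05833…
lx·mx by age: 0, 0.76…, 0.916667…, 0.32…, 0.2875…, 0.116667…, 0.05…, 0.040833…
R0 = Σ lx·mx = 2.491667… → 2.492

2.492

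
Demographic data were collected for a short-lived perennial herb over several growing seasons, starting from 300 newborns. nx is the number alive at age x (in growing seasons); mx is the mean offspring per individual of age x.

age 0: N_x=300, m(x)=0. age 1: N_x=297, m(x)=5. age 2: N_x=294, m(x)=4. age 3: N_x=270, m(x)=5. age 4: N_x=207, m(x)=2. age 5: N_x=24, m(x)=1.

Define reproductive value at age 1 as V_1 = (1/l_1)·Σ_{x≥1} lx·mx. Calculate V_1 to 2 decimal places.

14.98

lx = nx/n0 = nx/300: 1, 0.99, 0.98, 0.9, 0.69, 0.08
lx·mx for x ≥ 1: 4.95, 3.92, 4.5, 1.38, 0.08 → sum = 14.83
V_1 = 14.83 / l_1 = 14.83 / 0.99 = 14.979798… → 14.98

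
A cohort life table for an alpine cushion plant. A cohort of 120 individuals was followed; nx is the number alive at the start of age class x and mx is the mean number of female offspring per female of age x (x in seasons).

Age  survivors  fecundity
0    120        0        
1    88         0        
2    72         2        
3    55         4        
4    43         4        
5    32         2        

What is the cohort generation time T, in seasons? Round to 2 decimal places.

3.26

lx = nx/n0 = nx/120: 1, 0.73333…, 0.6, 0.45833…, 0.35833…, 0.26667…
lx·mx: 0, 0, 1.2, 1.833333…, 1.433333…, 0.533333… → R0 = 5…
x·lx·mx: 0, 0, 2.4, 5.5…, 5.733333…, 2.666667… → Σ = 16.3…
T = 16.3… / 5… = 3.26… → 3.26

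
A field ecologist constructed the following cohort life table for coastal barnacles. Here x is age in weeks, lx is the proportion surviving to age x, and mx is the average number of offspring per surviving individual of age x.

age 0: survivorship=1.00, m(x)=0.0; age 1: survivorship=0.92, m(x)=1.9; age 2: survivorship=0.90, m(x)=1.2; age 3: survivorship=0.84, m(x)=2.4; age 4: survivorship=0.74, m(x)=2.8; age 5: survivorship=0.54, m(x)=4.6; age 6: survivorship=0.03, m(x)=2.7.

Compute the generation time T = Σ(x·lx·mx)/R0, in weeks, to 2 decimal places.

3.29

lx·mx: 0, 1.748, 1.08, 2.016, 2.072, 2.484, 0.081 → R0 = 9.481
x·lx·mx: 0, 1.748, 2.16, 6.048, 8.288, 12.42, 0.486 → Σ = 31.15
T = 31.15 / 9.481 = 3.285518… → 3.29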